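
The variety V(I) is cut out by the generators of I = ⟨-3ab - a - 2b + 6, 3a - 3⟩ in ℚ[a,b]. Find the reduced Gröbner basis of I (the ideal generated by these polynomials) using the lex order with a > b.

f_1 = -3ab - a - 2b + 6, LT = ab.
f_2 = 3a - 3, LT = a.

S(f_1,f_2): lcm = ab. S = ⅓a + 5/3b - 2.
  reduce S modulo (f_1, f_2):
  remainder 5/3b - 5/3 ≠ 0; add g_3 = 5/3b - 5/3 to the basis.

The other S-polynomials (S(f_1,g_3), S(f_2,g_3)) all reduce to 0 modulo the current basis, so we have a Gröbner basis.
Inter-reduce: drop elements whose leading term is divisible by another's, tail-reduce, and make monic.

G = {a - 1, b - 1}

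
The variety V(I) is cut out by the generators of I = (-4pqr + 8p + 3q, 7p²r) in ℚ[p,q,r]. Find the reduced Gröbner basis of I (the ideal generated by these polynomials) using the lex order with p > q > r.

f_1 = -4pqr + 8p + 3q, LT = pqr.
f_2 = 7p²r, LT = p²r.

S(f_1,f_2): lcm = p²qr. S = -2p² - ¾pq.
  leading term p²: no divisor's leading term divides it; move -2p² to the remainder.
  leading term pq: no divisor's leading term divides it; move -¾pq to the remainder.
  remainder -2p² - ¾pq ≠ 0; add g_3 = -2p² - ¾pq to the basis.

S(f_1,g_3): lcm = p²qr. S = -2p² - ⅜pq²r - ¾pq.
  leading term p²: subtract (1)·g_3 from -2p² - ⅜pq²r - ¾pq → -⅜pq²r
  leading term pq²r: subtract (3/32q)·f_1 from -⅜pq²r → -¾pq - 9/32q²
  leading term pq: no divisor's leading term divides it; move -¾pq to the remainder.
  leading term q²: no divisor's leading term divides it; move -9/32q² to the remainder.
  remainder -¾pq - 9/32q² ≠ 0; add g_4 = -¾pq - 9/32q² to the basis.

S(f_2,g_3): lcm = p²r. S = -⅜pqr.
  leading term pqr: subtract (3/32)·f_1 from -⅜pqr → -¾p - 9/32q
  leading term p: no divisor's leading term divides it; move -¾p to the remainder.
  leading term q: no divisor's leading term divides it; move -9/32q to the remainder.
  remainder -¾p - 9/32q ≠ 0; add g_5 = -¾p - 9/32q to the basis.

S(f_1,g_4): lcm = pqr. S = -2p - ⅜q²r - ¾q.
  leading term p: subtract (8/3)·g_5 from -2p - ⅜q²r - ¾q → -⅜q²r
  leading term q²r: no divisor's leading term divides it; move -⅜q²r to the remainder.
  remainder -⅜q²r ≠ 0; add g_6 = -⅜q²r to the basis.

The other S-polynomials (S(f_2,g_4), S(g_3,g_4), S(f_1,g_5), S(f_2,g_5), S(g_3,g_5), S(g_4,g_5), S(f_1,g_6), S(f_2,g_6), S(g_3,g_6), S(g_4,g_6), S(g_5,g_6)) all reduce to 0 modulo the current basis, so we have a Gröbner basis.
Inter-reduce: drop elements whose leading term is divisible by another's, tail-reduce, and make monic.

G = {p + ⅜q, q²r}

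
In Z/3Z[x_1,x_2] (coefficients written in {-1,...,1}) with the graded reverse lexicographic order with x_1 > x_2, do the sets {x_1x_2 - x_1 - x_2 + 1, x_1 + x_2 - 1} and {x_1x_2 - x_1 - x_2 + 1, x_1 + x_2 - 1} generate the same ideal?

For a fixed monomial order, each ideal has a unique reduced Gröbner basis; comparing bases decides equality.
Buchberger on the first generating set:
f_1 = x_1x_2 - x_1 - x_2 + 1, LT = x_1x_2.
f_2 = x_1 + x_2 - 1, LT = x_1.

S(f_1,f_2): lcm = x_1x_2. S = -x_2^2 - x_1 + 1.
  reduce S modulo (f_1, f_2):
  remainder -x_2^2 + x_2 ≠ 0; add g_3 = -x_2^2 + x_2 to the basis.

The other S-polynomials (S(f_1,g_3), S(f_2,g_3)) all reduce to 0 modulo the current basis, so we have a Gröbner basis.
Inter-reduce: drop elements whose leading term is divisible by another's, tail-reduce, and make monic.
Reduced Gröbner basis: {x_2^2 - x_2, x_1 + x_2 - 1}.

Buchberger on the second generating set:
h_1 = x_1x_2 - x_1 - x_2 + 1, LT = x_1x_2.
h_2 = x_1 + x_2 - 1, LT = x_1.

S(h_1,h_2): lcm = x_1x_2. S = -x_2^2 - x_1 + 1.
  reduce S modulo (h_1, h_2):
  remainder -x_2^2 + x_2 ≠ 0; add k_3 = -x_2^2 + x_2 to the basis.

The other S-polynomials (S(h_1,k_3), S(h_2,k_3)) all reduce to 0 modulo the current basis, so we have a Gröbner basis.
Inter-reduce: drop elements whose leading term is divisible by another's, tail-reduce, and make monic.
Reduced Gröbner basis: {x_2^2 - x_2, x_1 + x_2 - 1}.

These coincide, so the ideals are equal.

Yes, the ideals are equal.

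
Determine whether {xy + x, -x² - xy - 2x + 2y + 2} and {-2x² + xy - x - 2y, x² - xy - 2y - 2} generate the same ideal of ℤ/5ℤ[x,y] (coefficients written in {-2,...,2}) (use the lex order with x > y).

Since reduced Gröbner bases are canonical representatives of ideals under a given ordering, it suffices to compute and compare them.
Buchberger on the first generating set:
f_1 = xy + x, LT = xy.
f_2 = -x² - xy - 2x + 2y + 2, LT = x².

S(f_1,f_2): lcm = x²y. S = x² - xy² - 2xy + 2y² + 2y.
  leading term x²: subtract (-1)·f_2 from x² - xy² - 2xy + 2y² + 2y → -xy² + 2xy - 2x + 2y² - y + 2
  leading term xy²: subtract (-y)·f_1 from -xy² + 2xy - 2x + 2y² - y + 2 → -2xy - 2x + 2y² - y + 2
  leading term xy: subtract (-2)·f_1 from -2xy - 2x + 2y² - y + 2 → 2y² - y + 2
  leading term y²: no divisor's leading term divides it; move 2y² to the remainder.
  leading term y: no divisor's leading term divides it; move -y to the remainder.
  leading term 1: no divisor's leading term divides it; move 2 to the remainder.
  remainder 2y² - y + 2 ≠ 0; add g_3 = 2y² - y + 2 to the basis.

The other S-polynomials (S(f_1,g_3), S(f_2,g_3)) all reduce to 0 modulo the current basis, so we have a Gröbner basis.
Inter-reduce: drop elements whose leading term is divisible by another's, tail-reduce, and make monic.
Reduced Gröbner basis: {x² + x - 2y - 2, xy + x, y² + 2y + 1}.

Buchberger on the second generating set:
h_1 = -2x² + xy - x - 2y, LT = x².
h_2 = x² - xy - 2y - 2, LT = x².

S(h_1,h_2): lcm = x². S = -2xy - 2x - 2y + 2.
  leading term xy: no divisor's leading term divides it; move -2xy to the remainder.
  leading term x: no divisor's leading term divides it; move -2x to the remainder.
  leading term y: no divisor's leading term divides it; move -2y to the remainder.
  leading term 1: no divisor's leading term divides it; move 2 to the remainder.
  remainder -2xy - 2x - 2y + 2 ≠ 0; add k_3 = -2xy - 2x - 2y + 2 to the basis.

S(h_1,k_3): lcm = x²y. S = -x² + 2xy² + 2xy + x + y².
  leading term x²: subtract (-2)·h_1 from -x² + 2xy² + 2xy + x + y² → 2xy² - xy - x + y² + y
  leading term xy²: subtract (-y)·k_3 from 2xy² - xy - x + y² + y → 2xy - x - y² - 2y
  leading term xy: subtract (-1)·k_3 from 2xy - x - y² - 2y → 2x - y² + y + 2
  leading term x: no divisor's leading term divides it; move 2x to the remainder.
  leading term y²: no divisor's leading term divides it; move -y² to the remainder.
  leading term y: no divisor's leading term divides it; move y to the remainder.
  leading term 1: no divisor's leading term divides it; move 2 to the remainder.
  remainder 2x - y² + y + 2 ≠ 0; add k_4 = 2x - y² + y + 2 to the basis.

S(k_3,k_4): lcm = xy. S = x - 2y³ + 2y² - 1.
  leading term x: subtract (-2)·k_4 from x - 2y³ + 2y² - 1 → -2y³ + 2y - 2
  leading term y³: no divisor's leading term divides it; move -2y³ to the remainder.
  leading term y: no divisor's leading term divides it; move 2y to the remainder.
  leading term 1: no divisor's leading term divides it; move -2 to the remainder.
  remainder -2y³ + 2y - 2 ≠ 0; add k_5 = -2y³ + 2y - 2 to the basis.

The other S-polynomials (S(h_2,k_3), S(h_1,k_4), S(h_2,k_4), S(h_1,k_5), S(h_2,k_5), S(k_3,k_5), S(k_4,k_5)) all reduce to 0 modulo the current basis, so we have a Gröbner basis.
Inter-reduce: drop elements whose leading term is divisible by another's, tail-reduce, and make monic.
Reduced Gröbner basis: {x + 2y² - 2y + 1, y³ - y + 1}.

Since the reduced bases disagree, the two ideals are not the same.
The same test decides containment: I ⊆ J iff every generator of I reduces to 0 modulo a Gröbner basis of J.

No, the ideals differ.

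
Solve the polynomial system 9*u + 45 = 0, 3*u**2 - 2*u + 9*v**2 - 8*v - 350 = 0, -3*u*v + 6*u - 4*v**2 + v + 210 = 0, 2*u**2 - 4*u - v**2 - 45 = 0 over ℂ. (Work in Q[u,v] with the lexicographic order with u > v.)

Compute a lex Gröbner basis by Buchberger's algorithm.
f_1 = 9*u + 45, LT = u.
f_2 = 3*u**2 - 2*u + 9*v**2 - 8*v - 350, LT = u**2.
f_3 = -3*u*v + 6*u - 4*v**2 + v + 210, LT = u*v.
f_4 = 2*u**2 - 4*u - v**2 - 45, LT = u**2.

S(f_1,f_2): lcm = u**2. S = 17/3*u - 3*v**2 + 8/3*v + 350/3.
  leading term u: subtract (17/27)·f_1 from 17/3*u - 3*v**2 + 8/3*v + 350/3 → -3*v**2 + 8/3*v + 265/3
  leading term v**2: no divisor's leading term divides it; move -3*v**2 to the remainder.
  leading term v: no divisor's leading term divides it; move 8/3*v to the remainder.
  leading term 1: no divisor's leading term divides it; move 265/3 to the remainder.
  remainder -3*v**2 + 8/3*v + 265/3 ≠ 0; add h_5 = -3*v**2 + 8/3*v + 265/3 to the basis.

S(f_1,f_3): lcm = u*v. S = 2*u - 4/3*v**2 + 16/3*v + 70.
  leading term u: subtract (2/9)·f_1 from 2*u - 4/3*v**2 + 16/3*v + 70 → -4/3*v**2 + 16/3*v + 60
  leading term v**2: subtract (4/9)·h_5 from -4/3*v**2 + 16/3*v + 60 → 112/27*v + 560/27
  leading term v: no divisor's leading term divides it; move 112/27*v to the remainder.
  leading term 1: no divisor's leading term divides it; move 560/27 to the remainder.
  remainder 112/27*v + 560/27 ≠ 0; add h_6 = 112/27*v + 560/27 to the basis.

The other S-polynomials (S(f_1,f_4), S(f_2,f_3), S(f_2,f_4), S(f_3,f_4), S(f_1,h_5), S(f_2,h_5), S(f_3,h_5), S(f_4,h_5), S(f_1,h_6), S(f_2,h_6), S(f_3,h_6), S(f_4,h_6), S(h_5,h_6)) all reduce to 0 modulo the current basis, so we have a Gröbner basis.
Inter-reduce: drop elements whose leading term is divisible by another's, tail-reduce, and make monic.
Reduced Gröbner basis: {u + 5, v + 5}.

Elimination: the polynomial v + 5 lies in the elimination ideal for v, so v ∈ {-5}. For each such v, the remaining basis elements (now univariate) give the rest of the solution.
  v = -5: the earlier basis element becomes u + 5 = 0, giving u = -5 — point (-5, -5).
Substituting each solution back into the original system confirms all equations vanish.
This is the nonlinear analogue of row-reducing a linear system.

{(-5, -5)}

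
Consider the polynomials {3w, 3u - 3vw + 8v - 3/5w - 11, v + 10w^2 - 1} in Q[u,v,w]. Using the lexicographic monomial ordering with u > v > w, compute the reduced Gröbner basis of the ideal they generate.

G = {u - 1, v - 1, w}

f_1 = 3w, LT = w.
f_2 = 3u - 3vw + 8v - 3/5w - 11, LT = u.
f_3 = v + 10w^2 - 1, LT = v.

The S-polynomials (S(f_1,f_2), S(f_1,f_3), S(f_2,f_3)) all reduce to 0 modulo the current basis, so we have a Gröbner basis.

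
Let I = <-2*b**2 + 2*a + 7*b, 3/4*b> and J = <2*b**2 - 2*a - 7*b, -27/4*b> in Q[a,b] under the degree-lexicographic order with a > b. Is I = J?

Since reduced Gröbner bases are canonical representatives of ideals under a given ordering, it suffices to compute and compare them.
Buchberger on the first generating set:
f_1 = -2*b**2 + 2*a + 7*b, LT = b**2.
f_2 = 3/4*b, LT = b.

S(f_1,f_2): lcm = b**2. S = -a - 7/2*b.
  reduce S modulo (f_1, f_2):
  remainder -a ≠ 0; add g_3 = -a to the basis.

The other S-polynomials (S(f_1,g_3), S(f_2,g_3)) all reduce to 0 modulo the current basis, so we have a Gröbner basis.
Inter-reduce: drop elements whose leading term is divisible by another's, tail-reduce, and make monic.
Reduced Gröbner basis: {a, b}.

Buchberger on the second generating set:
h_1 = 2*b**2 - 2*a - 7*b, LT = b**2.
h_2 = -27/4*b, LT = b.

S(h_1,h_2): lcm = b**2. S = -a - 7/2*b.
  reduce S modulo (h_1, h_2):
  remainder -a ≠ 0; add k_3 = -a to the basis.

The other S-polynomials (S(h_1,k_3), S(h_2,k_3)) all reduce to 0 modulo the current basis, so we have a Gröbner basis.
Inter-reduce: drop elements whose leading term is divisible by another's, tail-reduce, and make monic.
Reduced Gröbner basis: {a, b}.

These coincide, so the ideals are equal.

Yes, the ideals are equal.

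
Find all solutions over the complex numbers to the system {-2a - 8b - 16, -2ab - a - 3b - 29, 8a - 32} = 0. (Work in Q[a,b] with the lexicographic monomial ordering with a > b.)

Compute a lex Gröbner basis by Buchberger's algorithm.
f_1 = -2a - 8b - 16, LT = a.
f_2 = -2ab - a - 3b - 29, LT = ab.
f_3 = 8a - 32, LT = a.

S(f_1,f_2): lcm = ab. S = -\tfrac{1}{2}a + 4b^{2} + \tfrac{13}{2}b - \tfrac{29}{2}.
  leading term a: subtract (\tfrac{1}{4})·f_1 from -\tfrac{1}{2}a + 4b^{2} + \tfrac{13}{2}b - \tfrac{29}{2} → 4b^{2} + \tfrac{17}{2}b - \tfrac{21}{2}
  leading term b^{2}: no divisor's leading term divides it; move 4b^{2} to the remainder.
  leading term b: no divisor's leading term divides it; move \tfrac{17}{2}b to the remainder.
  leading term 1: no divisor's leading term divides it; move -\tfrac{21}{2} to the remainder.
  remainder 4b^{2} + \tfrac{17}{2}b - \tfrac{21}{2} ≠ 0; add h_4 = 4b^{2} + \tfrac{17}{2}b - \tfrac{21}{2} to the basis.

S(f_1,f_3): lcm = a. S = 4b + 12.
  leading term b: no divisor's leading term divides it; move 4b to the remainder.
  leading term 1: no divisor's leading term divides it; move 12 to the remainder.
  remainder 4b + 12 ≠ 0; add h_5 = 4b + 12 to the basis.

The other S-polynomials (S(f_2,f_3), S(f_1,h_4), S(f_2,h_4), S(f_3,h_4), S(f_1,h_5), S(f_2,h_5), S(f_3,h_5), S(h_4,h_5)) all reduce to 0 modulo the current basis, so we have a Gröbner basis.
Inter-reduce: drop elements whose leading term is divisible by another's, tail-reduce, and make monic.
Reduced Gröbner basis: {a - 4, b + 3}.

Since the basis is lex-ordered, b + 3 is univariate in b. Its roots are {-3}. Back-substituting each root into the other basis elements fixes the other coordinates.
  b = -3: the earlier basis element becomes a - 4 = 0, giving a = 4 — point (4, -3).
Substituting each solution back into the original system confirms all equations vanish.

{(4, -3)}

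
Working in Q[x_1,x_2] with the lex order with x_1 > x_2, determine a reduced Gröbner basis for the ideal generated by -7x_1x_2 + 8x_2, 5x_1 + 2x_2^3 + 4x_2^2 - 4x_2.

G = {x_1 + 2/5x_2^3 + 4/5x_2^2 - 4/5x_2, x_2^4 + 2x_2^3 - 2x_2^2 + 20/7x_2}

f_1 = -7x_1x_2 + 8x_2, LT = x_1x_2.
f_2 = 5x_1 + 2x_2^3 + 4x_2^2 - 4x_2, LT = x_1.

S(f_1,f_2): lcm = x_1x_2. S = -2/5x_2^4 - 4/5x_2^3 + 4/5x_2^2 - 8/7x_2.
  reduce S modulo (f_1, f_2):
  remainder -2/5x_2^4 - 4/5x_2^3 + 4/5x_2^2 - 8/7x_2 ≠ 0; add g_3 = -2/5x_2^4 - 4/5x_2^3 + 4/5x_2^2 - 8/7x_2 to the basis.

The other S-polynomials (S(f_1,g_3), S(f_2,g_3)) all reduce to 0 modulo the current basis, so we have a Gröbner basis.
Inter-reduce: drop elements whose leading term is divisible by another's, tail-reduce, and make monic.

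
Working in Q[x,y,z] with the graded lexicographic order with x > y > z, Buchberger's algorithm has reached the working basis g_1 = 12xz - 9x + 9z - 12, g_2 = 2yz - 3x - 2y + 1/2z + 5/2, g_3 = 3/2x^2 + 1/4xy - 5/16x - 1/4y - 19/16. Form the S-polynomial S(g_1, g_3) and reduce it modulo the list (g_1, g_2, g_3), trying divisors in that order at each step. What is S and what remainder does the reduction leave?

lcm(LM(g_1), LM(g_3)) = x^2z.
S = (lcm/LT(g_1))·g_1 − (lcm/LT(g_3))·g_3 = -1/6xyz - 3/4x^2 + 23/24xz + 1/6yz - x + 19/24z.
Reduce S modulo (g_1, g_2, g_3) in that order:
  leading term xyz: subtract (-1/72y)·g_1 from -1/6xyz - 3/4x^2 + 23/24xz + 1/6yz - x + 19/24z → -3/4x^2 - 1/8xy + 23/24xz + 7/24yz - x - 1/6y + 19/24z
  leading term x^2: subtract (-1/2)·g_3 from -3/4x^2 - 1/8xy + 23/24xz + 7/24yz - x - 1/6y + 19/24z → 23/24xz + 7/24yz - 37/32x - 7/24y + 19/24z - 19/32
  leading term xz: subtract (23/288)·g_1 from 23/24xz + 7/24yz - 37/32x - 7/24y + 19/24z - 19/32 → 7/24yz - 7/16x - 7/24y + 7/96z + 35/96
  leading term yz: subtract (7/48)·g_2 from 7/24yz - 7/16x - 7/24y + 7/96z + 35/96 → 0
The remainder is 0, so this S-polynomial contributes no new basis element.

S(g_1, g_3) = -1/6xyz - 3/4x^2 + 23/24xz + 1/6yz - x + 19/24z; remainder on division = 0.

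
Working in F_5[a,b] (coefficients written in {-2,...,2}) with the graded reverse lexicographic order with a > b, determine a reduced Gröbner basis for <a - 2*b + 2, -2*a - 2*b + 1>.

f_1 = a - 2*b + 2, LT = a.
f_2 = -2*a - 2*b + 1, LT = a.

S(f_1,f_2): lcm = a. S = 2*b.
  reduce S modulo (f_1, f_2):
  remainder 2*b ≠ 0; add g_3 = 2*b to the basis.

The other S-polynomials (S(f_1,g_3), S(f_2,g_3)) all reduce to 0 modulo the current basis, so we have a Gröbner basis.
Inter-reduce: drop elements whose leading term is divisible by another's, tail-reduce, and make monic.

G = {a + 2, b}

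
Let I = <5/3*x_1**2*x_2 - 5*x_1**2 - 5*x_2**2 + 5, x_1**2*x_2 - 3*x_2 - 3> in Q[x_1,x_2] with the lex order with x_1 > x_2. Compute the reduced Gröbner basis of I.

f_1 = 5/3*x_1**2*x_2 - 5*x_1**2 - 5*x_2**2 + 5, LT = x_1**2*x_2.
f_2 = x_1**2*x_2 - 3*x_2 - 3, LT = x_1**2*x_2.

S(f_1,f_2): lcm = x_1**2*x_2. S = -3*x_1**2 - 3*x_2**2 + 3*x_2 + 6.
  leading term x_1**2: no divisor's leading term divides it; move -3*x_1**2 to the remainder.
  leading term x_2**2: no divisor's leading term divides it; move -3*x_2**2 to the remainder.
  leading term x_2: no divisor's leading term divides it; move 3*x_2 to the remainder.
  leading term 1: no divisor's leading term divides it; move 6 to the remainder.
  remainder -3*x_1**2 - 3*x_2**2 + 3*x_2 + 6 ≠ 0; add g_3 = -3*x_1**2 - 3*x_2**2 + 3*x_2 + 6 to the basis.

S(f_1,g_3): lcm = x_1**2*x_2. S = -3*x_1**2 - x_2**3 - 2*x_2**2 + 2*x_2 + 3.
  leading term x_1**2: subtract (1)·g_3 from -3*x_1**2 - x_2**3 - 2*x_2**2 + 2*x_2 + 3 → -x_2**3 + x_2**2 - x_2 - 3
  leading term x_2**3: no divisor's leading term divides it; move -x_2**3 to the remainder.
  leading term x_2**2: no divisor's leading term divides it; move x_2**2 to the remainder.
  leading term x_2: no divisor's leading term divides it; move -x_2 to the remainder.
  leading term 1: no divisor's leading term divides it; move -3 to the remainder.
  remainder -x_2**3 + x_2**2 - x_2 - 3 ≠ 0; add g_4 = -x_2**3 + x_2**2 - x_2 - 3 to the basis.

The other S-polynomials (S(f_2,g_3), S(f_1,g_4), S(f_2,g_4), S(g_3,g_4)) all reduce to 0 modulo the current basis, so we have a Gröbner basis.
Inter-reduce: drop elements whose leading term is divisible by another's, tail-reduce, and make monic.

G = {x_1**2 + x_2**2 - x_2 - 2, x_2**3 - x_2**2 + x_2 + 3}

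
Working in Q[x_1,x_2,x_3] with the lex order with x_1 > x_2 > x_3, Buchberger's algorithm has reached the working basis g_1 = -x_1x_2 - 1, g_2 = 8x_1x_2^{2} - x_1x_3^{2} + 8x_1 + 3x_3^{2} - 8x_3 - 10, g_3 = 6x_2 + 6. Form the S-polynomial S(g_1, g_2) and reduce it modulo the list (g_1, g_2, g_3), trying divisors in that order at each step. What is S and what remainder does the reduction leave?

lcm(LM(g_1), LM(g_2)) = x_1x_2^{2}.
S = (lcm/LT(g_1))·g_1 − (lcm/LT(g_2))·g_2 = \tfrac{1}{8}x_1x_3^{2} - x_1 + x_2 - \tfrac{3}{8}x_3^{2} + x_3 + \tfrac{5}{4}.
Reduce S modulo (g_1, g_2, g_3) in that order:
  leading term x_1x_3^{2}: no divisor's leading term divides it; move \tfrac{1}{8}x_1x_3^{2} to the remainder.
  leading term x_1: no divisor's leading term divides it; move -x_1 to the remainder.
  leading term x_2: subtract (\tfrac{1}{6})·g_3 from x_2 - \tfrac{3}{8}x_3^{2} + x_3 + \tfrac{5}{4} → -\tfrac{3}{8}x_3^{2} + x_3 + \tfrac{1}{4}
  leading term x_3^{2}: no divisor's leading term divides it; move -\tfrac{3}{8}x_3^{2} to the remainder.
  leading term x_3: no divisor's leading term divides it; move x_3 to the remainder.
  leading term 1: no divisor's leading term divides it; move \tfrac{1}{4} to the remainder.
The remainder \tfrac{1}{8}x_1x_3^{2} - x_1 - \tfrac{3}{8}x_3^{2} + x_3 + \tfrac{1}{4} is nonzero, so it would be added as the next basis element.
This is the inner loop of Buchberger's algorithm — each nonzero remainder becomes a new basis element.

S(g_1, g_2) = \tfrac{1}{8}x_1x_3^{2} - x_1 + x_2 - \tfrac{3}{8}x_3^{2} + x_3 + \tfrac{5}{4}; remainder on division = \tfrac{1}{8}x_1x_3^{2} - x_1 - \tfrac{3}{8}x_3^{2} + x_3 + \tfrac{1}{4}.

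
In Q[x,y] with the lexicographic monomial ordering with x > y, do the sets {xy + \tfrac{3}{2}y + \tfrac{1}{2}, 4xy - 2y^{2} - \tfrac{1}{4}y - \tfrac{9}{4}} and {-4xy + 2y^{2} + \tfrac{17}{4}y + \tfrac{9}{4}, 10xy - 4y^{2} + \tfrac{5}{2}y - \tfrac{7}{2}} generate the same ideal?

Since reduced Gröbner bases are canonical representatives of ideals under a given ordering, it suffices to compute and compare them.
Buchberger on the first generating set:
f_1 = xy + \tfrac{3}{2}y + \tfrac{1}{2}, LT = xy.
f_2 = 4xy - 2y^{2} - \tfrac{1}{4}y - \tfrac{9}{4}, LT = xy.

S(f_1,f_2): lcm = xy. S = \tfrac{1}{2}y^{2} + \tfrac{25}{16}y + \tfrac{17}{16}.
  reduce S modulo (f_1, f_2):
  remainder \tfrac{1}{2}y^{2} + \tfrac{25}{16}y + \tfrac{17}{16} ≠ 0; add g_3 = \tfrac{1}{2}y^{2} + \tfrac{25}{16}y + \tfrac{17}{16} to the basis.

S(f_1,g_3): lcm = xy^{2}. S = -\tfrac{25}{8}xy - \tfrac{17}{8}x + \tfrac{3}{2}y^{2} + \tfrac{1}{2}y.
  reduce S modulo (f_1, f_2, g_3):
  remainder -\tfrac{17}{8}x + \tfrac{1}{2}y - \tfrac{13}{8} ≠ 0; add g_4 = -\tfrac{17}{8}x + \tfrac{1}{2}y - \tfrac{13}{8} to the basis.

The other S-polynomials (S(f_2,g_3), S(f_1,g_4), S(f_2,g_4), S(g_3,g_4)) all reduce to 0 modulo the current basis, so we have a Gröbner basis.
Inter-reduce: drop elements whose leading term is divisible by another's, tail-reduce, and make monic.
Reduced Gröbner basis: {x - \tfrac{4}{17}y + \tfrac{13}{17}, y^{2} + \tfrac{25}{8}y + \tfrac{17}{8}}.

Buchberger on the second generating set:
h_1 = -4xy + 2y^{2} + \tfrac{17}{4}y + \tfrac{9}{4}, LT = xy.
h_2 = 10xy - 4y^{2} + \tfrac{5}{2}y - \tfrac{7}{2}, LT = xy.

S(h_1,h_2): lcm = xy. S = -\tfrac{1}{10}y^{2} - \tfrac{21}{16}y - \tfrac{17}{80}.
  reduce S modulo (h_1, h_2):
  remainder -\tfrac{1}{10}y^{2} - \tfrac{21}{16}y - \tfrac{17}{80} ≠ 0; add k_3 = -\tfrac{1}{10}y^{2} - \tfrac{21}{16}y - \tfrac{17}{80} to the basis.

S(h_1,k_3): lcm = xy^{2}. S = -\tfrac{105}{8}xy - \tfrac{17}{8}x - \tfrac{1}{2}y^{3} - \tfrac{17}{16}y^{2} - \tfrac{9}{16}y.
  reduce S modulo (h_1, h_2, k_3):
  remainder -\tfrac{17}{8}x + \tfrac{1}{2}y - \tfrac{41}{8} ≠ 0; add k_4 = -\tfrac{17}{8}x + \tfrac{1}{2}y - \tfrac{41}{8} to the basis.

The other S-polynomials (S(h_2,k_3), S(h_1,k_4), S(h_2,k_4), S(k_3,k_4)) all reduce to 0 modulo the current basis, so we have a Gröbner basis.
Inter-reduce: drop elements whose leading term is divisible by another's, tail-reduce, and make monic.
Reduced Gröbner basis: {x - \tfrac{4}{17}y + \tfrac{41}{17}, y^{2} + \tfrac{105}{8}y + \tfrac{17}{8}}.

The bases are distinct; the ideals are different.

No, the ideals differ.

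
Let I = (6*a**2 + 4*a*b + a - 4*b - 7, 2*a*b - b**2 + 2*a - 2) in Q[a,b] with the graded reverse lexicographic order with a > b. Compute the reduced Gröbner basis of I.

The reduced Gröbner basis is the canonical form of the ideal for this ordering.

f_1 = 6*a**2 + 4*a*b + a - 4*b - 7, LT = a**2.
f_2 = 2*a*b - b**2 + 2*a - 2, LT = a*b.

S(f_1,f_2): lcm = a**2*b. S = 7/6*a*b**2 - a**2 + 1/6*a*b - 2/3*b**2 + a - 7/6*b.
  leading term a*b**2: subtract (7/12*b)·f_2 from 7/6*a*b**2 - a**2 + 1/6*a*b - 2/3*b**2 + a - 7/6*b → 7/12*b**3 - a**2 - a*b - 2/3*b**2 + a
  leading term b**3: no divisor's leading term divides it; move 7/12*b**3 to the remainder.
  leading term a**2: subtract (-1/6)·f_1 from -a**2 - a*b - 2/3*b**2 + a → -1/3*a*b - 2/3*b**2 + 7/6*a - 2/3*b - 7/6
  leading term a*b: subtract (-1/6)·f_2 from -1/3*a*b - 2/3*b**2 + 7/6*a - 2/3*b - 7/6 → -5/6*b**2 + 3/2*a - 2/3*b - 3/2
  leading term b**2: no divisor's leading term divides it; move -5/6*b**2 to the remainder.
  leading term a: no divisor's leading term divides it; move 3/2*a to the remainder.
  leading term b: no divisor's leading term divides it; move -2/3*b to the remainder.
  leading term 1: no divisor's leading term divides it; move -3/2 to the remainder.
  remainder 7/12*b**3 - 5/6*b**2 + 3/2*a - 2/3*b - 3/2 ≠ 0; add g_3 = 7/12*b**3 - 5/6*b**2 + 3/2*a - 2/3*b - 3/2 to the basis.

S(f_1,g_3): leading monomials are coprime, so the S-polynomial reduces to 0 (Buchberger's first criterion).
S(f_2,g_3): lcm = a*b**3. S = -1/2*b**4 + 17/7*a*b**2 - 18/7*a**2 + 8/7*a*b - b**2 + 18/7*a.
  leading term b**4: subtract (-6/7*b)·g_3 from -1/2*b**4 + 17/7*a*b**2 - 18/7*a**2 + 8/7*a*b - b**2 + 18/7*a → 17/7*a*b**2 - 5/7*b**3 - 18/7*a**2 + 17/7*a*b - 11/7*b**2 + 18/7*a - 9/7*b
  leading term a*b**2: subtract (17/14*b)·f_2 from 17/7*a*b**2 - 5/7*b**3 - 18/7*a**2 + 17/7*a*b - 11/7*b**2 + 18/7*a - 9/7*b → 1/2*b**3 - 18/7*a**2 - 11/7*b**2 + 18/7*a + 8/7*b
  leading term b**3: subtract (6/7)·g_3 from 1/2*b**3 - 18/7*a**2 - 11/7*b**2 + 18/7*a + 8/7*b → -18/7*a**2 - 6/7*b**2 + 9/7*a + 12/7*b + 9/7
  leading term a**2: subtract (-3/7)·f_1 from -18/7*a**2 - 6/7*b**2 + 9/7*a + 12/7*b + 9/7 → 12/7*a*b - 6/7*b**2 + 12/7*a - 12/7
  leading term a*b: subtract (6/7)·f_2 from 12/7*a*b - 6/7*b**2 + 12/7*a - 12/7 → 0
  remainder 0.

Every S-polynomial of the final basis reduces to 0, so we have a Gröbner basis.

G = {b**3 - 10/7*b**2 + 18/7*a - 8/7*b - 18/7, a**2 + 1/3*b**2 - 1/2*a - 2/3*b - 1/2, a*b - 1/2*b**2 + a - 1}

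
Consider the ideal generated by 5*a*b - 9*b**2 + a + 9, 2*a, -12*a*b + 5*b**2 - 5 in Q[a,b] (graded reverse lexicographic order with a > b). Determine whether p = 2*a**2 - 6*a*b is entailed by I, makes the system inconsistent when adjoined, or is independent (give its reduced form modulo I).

First compute the reduced Gröbner basis of I by Buchberger's algorithm.
f_1 = 5*a*b - 9*b**2 + a + 9, LT = a*b.
f_2 = 2*a, LT = a.
f_3 = -12*a*b + 5*b**2 - 5, LT = a*b.

S(f_1,f_2): lcm = a*b. S = -9/5*b**2 + 1/5*a + 9/5.
  reduce S modulo (f_1, f_2, f_3):
  remainder -9/5*b**2 + 9/5 ≠ 0; add h_4 = -9/5*b**2 + 9/5 to the basis.

The other S-polynomials (S(f_1,f_3), S(f_2,f_3), S(f_1,h_4), S(f_2,h_4), S(f_3,h_4)) all reduce to 0 modulo the current basis, so we have a Gröbner basis.
Inter-reduce: drop elements whose leading term is divisible by another's, tail-reduce, and make monic.
Reduced Gröbner basis: {b**2 - 1, a}.
Label its elements g_1 = b**2 - 1, g_2 = a.

Reduce p = 2*a**2 - 6*a*b modulo G:
  leading term a**2: subtract (2*a)·g_2 from 2*a**2 - 6*a*b → -6*a*b
  leading term a*b: subtract (-6*b)·g_2 from -6*a*b → 0
  normal form = 0.
Since the normal form is 0, p ∈ I.

The remainder on division by a Gröbner basis is unique — it is the normal form.

2*a**2 - 6*a*b lies in I (it reduces to 0).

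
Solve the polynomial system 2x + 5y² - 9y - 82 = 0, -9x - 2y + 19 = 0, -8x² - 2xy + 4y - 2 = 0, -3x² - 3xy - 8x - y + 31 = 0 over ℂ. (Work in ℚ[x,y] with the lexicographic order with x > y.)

{(1, 5)}

Compute a lex Gröbner basis by Buchberger's algorithm.
f_1 = 2x + 5y² - 9y - 82, LT = x.
f_2 = -9x - 2y + 19, LT = x.
f_3 = -8x² - 2xy + 4y - 2, LT = x².
f_4 = -3x² - 3xy - 8x - y + 31, LT = x².

S(f_1,f_2): lcm = x. S = 5/2y² - 85/18y - 350/9.
  reduce S modulo (f_1, f_2, f_3, f_4):
  remainder 5/2y² - 85/18y - 350/9 ≠ 0; add h_5 = 5/2y² - 85/18y - 350/9 to the basis.

S(f_1,f_3): lcm = x². S = 5/2xy² - 19/4xy - 41x + ½y - ¼.
  reduce S modulo (f_1, f_2, f_3, f_4, h_5):
  remainder 2689/2916y - 13445/2916 ≠ 0; add h_6 = 2689/2916y - 13445/2916 to the basis.

The other S-polynomials (S(f_1,f_4), S(f_2,f_3), S(f_2,f_4), S(f_3,f_4), S(f_1,h_5), S(f_2,h_5), S(f_3,h_5), S(f_4,h_5), S(f_1,h_6), S(f_2,h_6), S(f_3,h_6), S(f_4,h_6), S(h_5,h_6)) all reduce to 0 modulo the current basis, so we have a Gröbner basis.
Inter-reduce: drop elements whose leading term is divisible by another's, tail-reduce, and make monic.
Reduced Gröbner basis: {x - 1, y - 5}.

Since the basis is lex-ordered, y - 5 is univariate in y. Its roots are {5}. Back-substituting each root into the other basis elements fixes the other coordinates.
  y = 5: the earlier basis element becomes x - 1 = 0, giving x = 1 — point (1, 5).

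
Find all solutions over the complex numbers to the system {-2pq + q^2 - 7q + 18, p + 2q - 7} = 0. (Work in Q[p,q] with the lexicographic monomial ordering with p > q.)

Compute a lex Gröbner basis by Buchberger's algorithm.
f_1 = -2pq + q^2 - 7q + 18, LT = pq.
f_2 = p + 2q - 7, LT = p.

S(f_1,f_2): lcm = pq. S = -5/2q^2 + 21/2q - 9.
  reduce S modulo (f_1, f_2):
  remainder -5/2q^2 + 21/2q - 9 ≠ 0; add h_3 = -5/2q^2 + 21/2q - 9 to the basis.

The other S-polynomials (S(f_1,h_3), S(f_2,h_3)) all reduce to 0 modulo the current basis, so we have a Gröbner basis.
Inter-reduce: drop elements whose leading term is divisible by another's, tail-reduce, and make monic.
Reduced Gröbner basis: {p + 2q - 7, q^2 - 21/5q + 18/5}.

A lex Gröbner basis eliminates variables successively. Here q^2 - 21/5q + 18/5 depends only on q, with roots {6/5, 3}; lifting each root through the earlier basis elements recovers the full solutions.
  q = 6/5: the earlier basis element becomes p - 23/5 = 0, giving p = 23/5 — point (23/5, 6/5).
  q = 3: the earlier basis element becomes p - 1 = 0, giving p = 1 — point (1, 3).

{(23/5, 6/5), (1, 3)}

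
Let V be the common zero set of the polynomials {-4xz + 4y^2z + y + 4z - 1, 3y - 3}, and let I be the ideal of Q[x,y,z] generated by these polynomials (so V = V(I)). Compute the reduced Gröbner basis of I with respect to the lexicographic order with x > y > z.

G = {xz - 2z, y - 1}

The reduced Gröbner basis is the canonical form of the ideal for this ordering.

f_1 = -4xz + 4y^2z + y + 4z - 1, LT = xz.
f_2 = 3y - 3, LT = y.

The S-polynomials (S(f_1,f_2)) all reduce to 0 modulo the current basis, so we have a Gröbner basis.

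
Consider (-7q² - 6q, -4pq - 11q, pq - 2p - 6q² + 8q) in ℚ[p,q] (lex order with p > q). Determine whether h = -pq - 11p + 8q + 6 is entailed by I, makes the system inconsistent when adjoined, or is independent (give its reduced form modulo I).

Adjoining -pq - 11p + 8q + 6 makes the ideal the whole ring: the system is inconsistent.

First compute the reduced Gröbner basis of I by Buchberger's algorithm.
f_1 = -7q² - 6q, LT = q².
f_2 = -4pq - 11q, LT = pq.
f_3 = pq - 2p - 6q² + 8q, LT = pq.

S(f_1,f_3): lcm = pq². S = 20/7pq + 6q³ - 8q².
  leading term pq: subtract (-5/7)·f_2 from 20/7pq + 6q³ - 8q² → 6q³ - 8q² - 55/7q
  leading term q³: subtract (-6/7q)·f_1 from 6q³ - 8q² - 55/7q → -92/7q² - 55/7q
  leading term q²: subtract (92/49)·f_1 from -92/7q² - 55/7q → 167/49q
  leading term q: no divisor's leading term divides it; move 167/49q to the remainder.
  remainder 167/49q ≠ 0; add k_4 = 167/49q to the basis.

S(f_2,f_3): lcm = pq. S = 2p + 6q² - 21/4q.
  leading term p: no divisor's leading term divides it; move 2p to the remainder.
  leading term q²: subtract (-6/7)·f_1 from 6q² - 21/4q → -291/28q
  leading term q: subtract (-2037/668)·k_4 from -291/28q → 0
  remainder 2p ≠ 0; add k_5 = 2p to the basis.

The other S-polynomials (S(f_1,f_2), S(f_1,k_4), S(f_2,k_4), S(f_3,k_4), S(f_1,k_5), S(f_2,k_5), S(f_3,k_5), S(k_4,k_5)) all reduce to 0 modulo the current basis, so we have a Gröbner basis.
Inter-reduce: drop elements whose leading term is divisible by another's, tail-reduce, and make monic.
Reduced Gröbner basis: {p, q}.
Label its elements g_1 = p, g_2 = q.

Reduce h = -pq - 11p + 8q + 6 modulo G:
  leading term pq: subtract (-q)·g_1 from -pq - 11p + 8q + 6 → -11p + 8q + 6
  leading term p: subtract (-11)·g_1 from -11p + 8q + 6 → 8q + 6
  leading term q: subtract (8)·g_2 from 8q + 6 → 6
  leading term 1: no divisor's leading term divides it; move 6 to the remainder.
  normal form = 6.
The normal form is nonzero, so h ∉ I. Since h minus its normal form lies in I, I + (h) = I + (r) where r = 6; decide whether this ideal is the whole ring.
Here r = 6 is a nonzero constant, hence a unit: 1 ∈ I + (h), the Gröbner basis of I + (h) is {1}, and the enlarged system has no common solution — adjoining h is inconsistent.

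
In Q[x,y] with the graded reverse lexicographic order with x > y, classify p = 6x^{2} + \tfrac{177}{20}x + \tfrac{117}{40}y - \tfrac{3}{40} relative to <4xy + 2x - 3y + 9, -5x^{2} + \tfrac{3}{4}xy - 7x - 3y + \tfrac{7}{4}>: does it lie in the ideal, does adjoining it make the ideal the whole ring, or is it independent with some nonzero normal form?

First compute the reduced Gröbner basis of I by Buchberger's algorithm.
f_1 = 4xy + 2x - 3y + 9, LT = xy.
f_2 = -5x^{2} + \tfrac{3}{4}xy - 7x - 3y + \tfrac{7}{4}, LT = x^{2}.

S(f_1,f_2): lcm = x^{2}y. S = \tfrac{3}{20}xy^{2} + \tfrac{1}{2}x^{2} - \tfrac{43}{20}xy - \tfrac{3}{5}y^{2} + \tfrac{9}{4}x + \tfrac{7}{20}y.
  leading term xy^{2}: subtract (\tfrac{3}{80}y)·f_1 from \tfrac{3}{20}xy^{2} + \tfrac{1}{2}x^{2} - \tfrac{43}{20}xy - \tfrac{3}{5}y^{2} + \tfrac{9}{4}x + \tfrac{7}{20}y → \tfrac{1}{2}x^{2} - \tfrac{89}{40}xy - \tfrac{39}{80}y^{2} + \tfrac{9}{4}x + \tfrac{1}{80}y
  leading term x^{2}: subtract (-\tfrac{1}{10})·f_2 from \tfrac{1}{2}x^{2} - \tfrac{89}{40}xy - \tfrac{39}{80}y^{2} + \tfrac{9}{4}x + \tfrac{1}{80}y → -\tfrac{43}{20}xy - \tfrac{39}{80}y^{2} + \tfrac{31}{20}x - \tfrac{23}{80}y + \tfrac{7}{40}
  leading term xy: subtract (-\tfrac{43}{80})·f_1 from -\tfrac{43}{20}xy - \tfrac{39}{80}y^{2} + \tfrac{31}{20}x - \tfrac{23}{80}y + \tfrac{7}{40} → -\tfrac{39}{80}y^{2} + \tfrac{21}{8}x - \tfrac{19}{10}y + \tfrac{401}{80}
  leading term y^{2}: no divisor's leading term divides it; move -\tfrac{39}{80}y^{2} to the remainder.
  leading term x: no divisor's leading term divides it; move \tfrac{21}{8}x to the remainder.
  leading term y: no divisor's leading term divides it; move -\tfrac{19}{10}y to the remainder.
  leading term 1: no divisor's leading term divides it; move \tfrac{401}{80} to the remainder.
  remainder -\tfrac{39}{80}y^{2} + \tfrac{21}{8}x - \tfrac{19}{10}y + \tfrac{401}{80} ≠ 0; add h_3 = -\tfrac{39}{80}y^{2} + \tfrac{21}{8}x - \tfrac{19}{10}y + \tfrac{401}{80} to the basis.

The other S-polynomials (S(f_1,h_3), S(f_2,h_3)) all reduce to 0 modulo the current basis, so we have a Gröbner basis.
Inter-reduce: drop elements whose leading term is divisible by another's, tail-reduce, and make monic.
Reduced Gröbner basis: {x^{2} + \tfrac{59}{40}x + \tfrac{39}{80}y - \tfrac{1}{80}, xy + \tfrac{1}{2}x - \tfrac{3}{4}y + \tfrac{9}{4}, y^{2} - \tfrac{70}{13}x + \tfrac{152}{39}y - \tfrac{401}{39}}.
Label its elements g_1 = x^{2} + \tfrac{59}{40}x + \tfrac{39}{80}y - \tfrac{1}{80}, g_2 = xy + \tfrac{1}{2}x - \tfrac{3}{4}y + \tfrac{9}{4}, g_3 = y^{2} - \tfrac{70}{13}x + \tfrac{152}{39}y - \tfrac{401}{39}.

Reduce p = 6x^{2} + \tfrac{177}{20}x + \tfrac{117}{40}y - \tfrac{3}{40} modulo G:
  leading term x^{2}: subtract (6)·g_1 from 6x^{2} + \tfrac{177}{20}x + \tfrac{117}{40}y - \tfrac{3}{40} → 0
  normal form = 0.
Since the normal form is 0, p ∈ I.

6x^{2} + \tfrac{177}{20}x + \tfrac{117}{40}y - \tfrac{3}{40} lies in I (it reduces to 0).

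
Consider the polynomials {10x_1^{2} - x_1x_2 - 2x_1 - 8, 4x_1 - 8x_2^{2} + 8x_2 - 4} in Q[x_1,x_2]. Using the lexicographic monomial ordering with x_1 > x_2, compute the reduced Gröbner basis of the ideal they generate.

G = {x_1 - 2x_2^{2} + 2x_2 - 1, x_2^{4} - \tfrac{41}{20}x_2^{3} + \tfrac{39}{20}x_2^{2} - \tfrac{37}{40}x_2}

f_1 = 10x_1^{2} - x_1x_2 - 2x_1 - 8, LT = x_1^{2}.
f_2 = 4x_1 - 8x_2^{2} + 8x_2 - 4, LT = x_1.

S(f_1,f_2): lcm = x_1^{2}. S = 2x_1x_2^{2} - \tfrac{21}{10}x_1x_2 + \tfrac{4}{5}x_1 - \tfrac{4}{5}.
  reduce S modulo (f_1, f_2):
  remainder 4x_2^{4} - \tfrac{41}{5}x_2^{3} + \tfrac{39}{5}x_2^{2} - \tfrac{37}{10}x_2 ≠ 0; add g_3 = 4x_2^{4} - \tfrac{41}{5}x_2^{3} + \tfrac{39}{5}x_2^{2} - \tfrac{37}{10}x_2 to the basis.

The other S-polynomials (S(f_1,g_3), S(f_2,g_3)) all reduce to 0 modulo the current basis, so we have a Gröbner basis.
Inter-reduce: drop elements whose leading term is divisible by another's, tail-reduce, and make monic.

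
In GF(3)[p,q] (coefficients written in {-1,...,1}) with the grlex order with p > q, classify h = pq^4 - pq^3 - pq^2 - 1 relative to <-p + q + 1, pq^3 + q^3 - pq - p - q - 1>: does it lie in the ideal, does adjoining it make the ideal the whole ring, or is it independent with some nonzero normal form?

First compute the reduced Gröbner basis of I by Buchberger's algorithm.
f_1 = -p + q + 1, LT = p.
f_2 = pq^3 + q^3 - pq - p - q - 1, LT = pq^3.

S(f_1,f_2): lcm = pq^3. S = -q^4 + q^3 + pq + p + q + 1.
  leading term q^4: no divisor's leading term divides it; move -q^4 to the remainder.
  leading term q^3: no divisor's leading term divides it; move q^3 to the remainder.
  leading term pq: subtract (-q)·f_1 from pq + p + q + 1 → q^2 + p - q + 1
  leading term q^2: no divisor's leading term divides it; move q^2 to the remainder.
  leading term p: subtract (-1)·f_1 from p - q + 1 → -1
  leading term 1: no divisor's leading term divides it; move -1 to the remainder.
  remainder -q^4 + q^3 + q^2 - 1 ≠ 0; add k_3 = -q^4 + q^3 + q^2 - 1 to the basis.

The other S-polynomials (S(f_1,k_3), S(f_2,k_3)) all reduce to 0 modulo the current basis, so we have a Gröbner basis.
Inter-reduce: drop elements whose leading term is divisible by another's, tail-reduce, and make monic.
Reduced Gröbner basis: {q^4 - q^3 - q^2 + 1, p - q - 1}.
Label its elements g_1 = q^4 - q^3 - q^2 + 1, g_2 = p - q - 1.

Reduce h = pq^4 - pq^3 - pq^2 - 1 modulo G:
  leading term pq^4: subtract (p)·g_1 from pq^4 - pq^3 - pq^2 - 1 → -p - 1
  leading term p: subtract (-1)·g_2 from -p - 1 → -q + 1
  leading term q: no divisor's leading term divides it; move -q to the remainder.
  leading term 1: no divisor's leading term divides it; move 1 to the remainder.
  normal form = -q + 1.
The normal form is nonzero, so h ∉ I. Since h minus its normal form lies in I, I + (h) = I + (r) where r = -q + 1; decide whether this ideal is the whole ring.
Run Buchberger on G together with r (pairs among the g_i already reduce to 0 since G is a Gröbner basis):
g_1 = q^4 - q^3 - q^2 + 1, LT = q^4.
g_2 = p - q - 1, LT = p.
r = -q + 1, LT = q.

The S-polynomials (S(g_1,g_2), S(g_1,r), S(g_2,r)) all reduce to 0 modulo the current basis, so we have a Gröbner basis.
Inter-reduce: drop elements whose leading term is divisible by another's, tail-reduce, and make monic.
Reduced Gröbner basis: {p + 1, q - 1}.
The reduced Gröbner basis of I + (h) is {p + 1, q - 1} ≠ {1}, a proper ideal, so the enlarged system stays consistent: h is independent of I, with normal form -q + 1.

The remainder on division by a Gröbner basis is unique — it is the normal form.

pq^4 - pq^3 - pq^2 - 1 is independent of I; its normal form modulo I is -q + 1.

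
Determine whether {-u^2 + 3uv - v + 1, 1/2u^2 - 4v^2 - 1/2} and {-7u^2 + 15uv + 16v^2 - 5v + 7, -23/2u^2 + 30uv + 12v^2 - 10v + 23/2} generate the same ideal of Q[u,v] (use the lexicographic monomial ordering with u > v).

Yes, the ideals are equal.

Since reduced Gröbner bases are canonical representatives of ideals under a given ordering, it suffices to compute and compare them.
Buchberger on the first generating set:
f_1 = -u^2 + 3uv - v + 1, LT = u^2.
f_2 = 1/2u^2 - 4v^2 - 1/2, LT = u^2.

S(f_1,f_2): lcm = u^2. S = -3uv + 8v^2 + v.
  reduce S modulo (f_1, f_2):
  remainder -3uv + 8v^2 + v ≠ 0; add g_3 = -3uv + 8v^2 + v to the basis.

S(f_1,g_3): lcm = u^2v. S = -1/3uv^2 + 1/3uv + v^2 - v.
  reduce S modulo (f_1, f_2, g_3):
  remainder -8/9v^3 + 16/9v^2 - 8/9v ≠ 0; add g_4 = -8/9v^3 + 16/9v^2 - 8/9v to the basis.

The other S-polynomials (S(f_2,g_3), S(f_1,g_4), S(f_2,g_4), S(g_3,g_4)) all reduce to 0 modulo the current basis, so we have a Gröbner basis.
Inter-reduce: drop elements whose leading term is divisible by another's, tail-reduce, and make monic.
Reduced Gröbner basis: {u^2 - 8v^2 - 1, uv - 8/3v^2 - 1/3v, v^3 - 2v^2 + v}.

Buchberger on the second generating set:
h_1 = -7u^2 + 15uv + 16v^2 - 5v + 7, LT = u^2.
h_2 = -23/2u^2 + 30uv + 12v^2 - 10v + 23/2, LT = u^2.

S(h_1,h_2): lcm = u^2. S = 75/161uv - 200/161v^2 - 25/161v.
  reduce S modulo (h_1, h_2):
  remainder 75/161uv - 200/161v^2 - 25/161v ≠ 0; add k_3 = 75/161uv - 200/161v^2 - 25/161v to the basis.

S(h_1,k_3): lcm = u^2v. S = 11/21uv^2 + 1/3uv - 16/7v^3 + 5/7v^2 - v.
  reduce S modulo (h_1, h_2, k_3):
  remainder -8/9v^3 + 16/9v^2 - 8/9v ≠ 0; add k_4 = -8/9v^3 + 16/9v^2 - 8/9v to the basis.

The other S-polynomials (S(h_2,k_3), S(h_1,k_4), S(h_2,k_4), S(k_3,k_4)) all reduce to 0 modulo the current basis, so we have a Gröbner basis.
Inter-reduce: drop elements whose leading term is divisible by another's, tail-reduce, and make monic.
Reduced Gröbner basis: {u^2 - 8v^2 - 1, uv - 8/3v^2 - 1/3v, v^3 - 2v^2 + v}.

These coincide, so the ideals are equal.
The same test decides containment: I ⊆ J iff every generator of I reduces to 0 modulo a Gröbner basis of J.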